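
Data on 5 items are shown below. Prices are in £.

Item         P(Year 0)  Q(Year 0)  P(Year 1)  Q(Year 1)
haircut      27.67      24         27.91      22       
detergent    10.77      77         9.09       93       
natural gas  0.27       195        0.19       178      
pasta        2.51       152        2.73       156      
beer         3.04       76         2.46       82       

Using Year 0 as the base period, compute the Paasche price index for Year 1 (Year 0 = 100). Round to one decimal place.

Paasche price index uses current-period quantities as weights.
ΣP(Year 1)·Q(Year 1) = 27.91×22 + 9.09×93 + 0.19×178 + 2.73×156 + 2.46×82 = 614.02 + 845.37 + 33.82 + 425.88 + 201.72 = 2120.81
ΣP(Year 0)·Q(Year 1) = 27.67×22 + 10.77×93 + 0.27×178 + 2.51×156 + 3.04×82 = 608.74 + 1001.61 + 48.06 + 391.56 + 249.28 = 2299.25
Index = 2120.81 / 2299.25 × 100 = 92.2392

92.2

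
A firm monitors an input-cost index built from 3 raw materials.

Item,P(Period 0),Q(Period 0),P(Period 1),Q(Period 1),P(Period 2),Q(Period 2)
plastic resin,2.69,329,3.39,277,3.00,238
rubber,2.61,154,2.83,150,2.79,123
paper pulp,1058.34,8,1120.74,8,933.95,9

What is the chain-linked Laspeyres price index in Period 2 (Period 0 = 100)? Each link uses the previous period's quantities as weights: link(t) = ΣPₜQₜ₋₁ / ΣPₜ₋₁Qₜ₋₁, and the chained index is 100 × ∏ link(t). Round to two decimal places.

91.04

Link Period 0→Period 1:
ΣP(Period 1)Q(Period 0) = 3.39×329 + 2.83×154 + 1120.74×8 = 1115.31 + 435.82 + 8965.92 = 10517.05
ΣP(Period 0)Q(Period 0) = 2.69×329 + 2.61×154 + 1058.34×8 = 885.01 + 401.94 + 8466.72 = 9753.67
link = 10517.05/9753.67 = 1.078266
Link Period 1→Period 2:
ΣP(Period 2)Q(Period 1) = 3.00×277 + 2.79×150 + 933.95×8 = 831 + 418.5 + 7471.6 = 8721.1
ΣP(Period 1)Q(Period 1) = 3.39×277 + 2.83×150 + 1120.74×8 = 939.03 + 424.5 + 8965.92 = 10329.45
link = 8721.1/10329.45 = 0.844295
Chained index = 100 × 1.078266 × 0.844295 = 91.0374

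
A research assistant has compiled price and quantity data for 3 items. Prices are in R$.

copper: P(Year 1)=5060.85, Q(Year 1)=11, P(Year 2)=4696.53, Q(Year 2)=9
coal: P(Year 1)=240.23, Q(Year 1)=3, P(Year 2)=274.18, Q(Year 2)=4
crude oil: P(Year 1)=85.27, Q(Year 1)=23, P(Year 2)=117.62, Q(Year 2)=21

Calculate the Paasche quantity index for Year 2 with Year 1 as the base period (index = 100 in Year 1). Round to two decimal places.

Paasche quantity index uses current-period prices as weights.
ΣP(Year 2)·Q(Year 2) = 4696.53×9 + 274.18×4 + 117.62×21 = 42268.77 + 1096.72 + 2470.02 = 45835.51
ΣP(Year 2)·Q(Year 1) = 4696.53×11 + 274.18×3 + 117.62×23 = 51661.83 + 822.54 + 2705.26 = 55189.63
Index = 45835.51 / 55189.63 × 100 = 83.0509

83.05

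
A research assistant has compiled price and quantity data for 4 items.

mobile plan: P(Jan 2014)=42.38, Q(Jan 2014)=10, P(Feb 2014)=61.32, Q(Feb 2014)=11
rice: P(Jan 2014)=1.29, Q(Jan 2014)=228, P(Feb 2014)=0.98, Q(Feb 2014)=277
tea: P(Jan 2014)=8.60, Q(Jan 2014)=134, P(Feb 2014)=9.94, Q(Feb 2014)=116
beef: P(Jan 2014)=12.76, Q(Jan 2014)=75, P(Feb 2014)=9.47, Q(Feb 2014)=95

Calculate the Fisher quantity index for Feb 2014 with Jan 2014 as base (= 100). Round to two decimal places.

105.71

Laspeyres component (base-period weights):
ΣP(Jan 2014)Q(Feb 2014) = 42.38×11 + 1.29×277 + 8.60×116 + 12.76×95 = 466.18 + 357.33 + 997.6 + 1212.2 = 3033.31
ΣP(Jan 2014)Q(Jan 2014) = 42.38×10 + 1.29×228 + 8.60×134 + 12.76×75 = 423.8 + 294.12 + 1152.4 + 957 = 2827.32
L = 3033.31 / 2827.32 × 100 = 107.2857
Paasche component (current-period weights):
ΣP(Feb 2014)Q(Feb 2014) = 61.32×11 + 0.98×277 + 9.94×116 + 9.47×95 = 674.52 + 271.46 + 1153.04 + 899.65 = 2998.67
ΣP(Feb 2014)Q(Jan 2014) = 61.32×10 + 0.98×228 + 9.94×134 + 9.47×75 = 613.2 + 223.44 + 1331.96 + 710.25 = 2878.85
P = 2998.67 / 2878.85 × 100 = 104.1621
Fisher = √(L × P) = √(107.2857 × 104.1621) = 105.7124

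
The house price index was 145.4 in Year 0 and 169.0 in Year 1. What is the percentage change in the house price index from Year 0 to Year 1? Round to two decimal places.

16.23%

Change = (169.0 − 145.4) / 145.4 × 100
       = 23.6 / 145.4 × 100 = 16.2311%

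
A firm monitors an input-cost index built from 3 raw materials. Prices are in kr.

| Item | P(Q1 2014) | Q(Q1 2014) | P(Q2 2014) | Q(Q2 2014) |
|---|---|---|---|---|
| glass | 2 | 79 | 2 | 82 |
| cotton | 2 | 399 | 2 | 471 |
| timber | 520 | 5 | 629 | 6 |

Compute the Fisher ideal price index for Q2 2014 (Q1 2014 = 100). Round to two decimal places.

115.40

Laspeyres component (base-period weights):
ΣP(Q2 2014)Q(Q1 2014) = 2×79 + 2×399 + 629×5 = 158 + 798 + 3145 = 4101
ΣP(Q1 2014)Q(Q1 2014) = 2×79 + 2×399 + 520×5 = 158 + 798 + 2600 = 3556
L = 4101 / 3556 × 100 = 115.3262
Paasche component (current-period weights):
ΣP(Q2 2014)Q(Q2 2014) = 2×82 + 2×471 + 629×6 = 164 + 942 + 3774 = 4880
ΣP(Q1 2014)Q(Q2 2014) = 2×82 + 2×471 + 520×6 = 164 + 942 + 3120 = 4226
P = 4880 / 4226 × 100 = 115.4756
Fisher = √(L × P) = √(115.3262 × 115.4756) = 115.4009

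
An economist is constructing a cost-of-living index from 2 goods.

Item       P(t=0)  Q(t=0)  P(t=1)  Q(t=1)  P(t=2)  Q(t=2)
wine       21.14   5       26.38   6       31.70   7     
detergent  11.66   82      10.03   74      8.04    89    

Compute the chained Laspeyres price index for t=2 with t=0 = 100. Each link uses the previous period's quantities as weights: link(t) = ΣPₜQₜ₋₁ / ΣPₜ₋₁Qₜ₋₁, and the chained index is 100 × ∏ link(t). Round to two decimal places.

Link t=0→t=1:
ΣP(t=1)Q(t=0) = 26.38×5 + 10.03×82 = 131.9 + 822.46 = 954.36
ΣP(t=0)Q(t=0) = 21.14×5 + 11.66×82 = 105.7 + 956.12 = 1061.82
link = 954.36/1061.82 = 0.898796
Link t=1→t=2:
ΣP(t=2)Q(t=1) = 31.70×6 + 8.04×74 = 190.2 + 594.96 = 785.16
ΣP(t=1)Q(t=1) = 26.38×6 + 10.03×74 = 158.28 + 742.22 = 900.5
link = 785.16/900.5 = 0.871916
Chained index = 100 × 0.898796 × 0.871916 = 78.3675

78.37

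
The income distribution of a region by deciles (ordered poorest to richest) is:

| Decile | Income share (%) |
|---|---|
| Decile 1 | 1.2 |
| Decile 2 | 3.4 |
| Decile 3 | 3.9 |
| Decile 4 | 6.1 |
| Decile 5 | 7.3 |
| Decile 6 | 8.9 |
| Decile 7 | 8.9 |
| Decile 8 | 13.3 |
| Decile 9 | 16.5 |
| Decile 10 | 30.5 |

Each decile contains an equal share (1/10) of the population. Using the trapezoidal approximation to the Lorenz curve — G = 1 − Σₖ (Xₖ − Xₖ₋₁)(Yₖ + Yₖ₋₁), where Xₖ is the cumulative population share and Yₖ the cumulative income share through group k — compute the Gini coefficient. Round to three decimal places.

0.412

Cumulative income shares Yₖ: 0.0120, 0.0460, 0.0850, 0.1460, 0.2190, 0.3080, 0.3970, 0.5300, 0.6950, 1.0000
Σ (Xₖ−Xₖ₋₁)(Yₖ+Yₖ₋₁) = (1/10)(0.0120+0.0000) + (1/10)(0.0460+0.0120) + (1/10)(0.0850+0.0460) + (1/10)(0.1460+0.0850) + (1/10)(0.2190+0.1460) + (1/10)(0.3080+0.2190) + (1/10)(0.3970+0.3080) + (1/10)(0.5300+0.3970) + (1/10)(0.6950+0.5300) + (1/10)(1.0000+0.6950)
  = 0.0012 + 0.0058 + 0.0131 + 0.0231 + 0.0365 + 0.0527 + 0.0705 + 0.0927 + 0.1225 + 0.1695 = 0.5876
G = 1 − 0.5876 = 0.4124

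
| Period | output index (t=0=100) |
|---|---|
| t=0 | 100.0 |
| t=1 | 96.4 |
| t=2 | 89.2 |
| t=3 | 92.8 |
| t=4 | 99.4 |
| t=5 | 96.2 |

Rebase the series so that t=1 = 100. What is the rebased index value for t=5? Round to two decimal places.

99.79

Rebased(t=5) = 96.2 / 96.4 × 100 = 99.7925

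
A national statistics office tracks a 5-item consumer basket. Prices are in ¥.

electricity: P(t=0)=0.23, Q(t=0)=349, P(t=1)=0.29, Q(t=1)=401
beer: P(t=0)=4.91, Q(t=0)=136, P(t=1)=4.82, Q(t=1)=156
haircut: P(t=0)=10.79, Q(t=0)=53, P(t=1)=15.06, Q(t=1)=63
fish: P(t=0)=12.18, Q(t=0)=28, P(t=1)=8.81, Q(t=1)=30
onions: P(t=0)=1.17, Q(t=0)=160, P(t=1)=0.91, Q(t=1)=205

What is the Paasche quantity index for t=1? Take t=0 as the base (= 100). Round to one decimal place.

Paasche quantity index uses current-period prices as weights.
ΣP(t=1)·Q(t=1) = 0.29×401 + 4.82×156 + 15.06×63 + 8.81×30 + 0.91×205 = 116.29 + 751.92 + 948.78 + 264.3 + 186.55 = 2267.84
ΣP(t=1)·Q(t=0) = 0.29×349 + 4.82×136 + 15.06×53 + 8.81×28 + 0.91×160 = 101.21 + 655.52 + 798.18 + 246.68 + 145.6 = 1947.19
Index = 2267.84 / 1947.19 × 100 = 116.4673

116.5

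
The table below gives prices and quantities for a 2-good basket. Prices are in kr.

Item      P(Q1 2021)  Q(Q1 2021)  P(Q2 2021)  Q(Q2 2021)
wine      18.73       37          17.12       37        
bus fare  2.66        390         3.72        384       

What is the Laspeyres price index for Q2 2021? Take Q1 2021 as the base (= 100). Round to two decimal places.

Laspeyres price index uses base-period quantities as weights.
ΣP(Q2 2021)·Q(Q1 2021) = 17.12×37 + 3.72×390 = 633.44 + 1450.8 = 2084.24
ΣP(Q1 2021)·Q(Q1 2021) = 18.73×37 + 2.66×390 = 693.01 + 1037.4 = 1730.41
Index = 2084.24 / 1730.41 × 100 = 120.4478

120.45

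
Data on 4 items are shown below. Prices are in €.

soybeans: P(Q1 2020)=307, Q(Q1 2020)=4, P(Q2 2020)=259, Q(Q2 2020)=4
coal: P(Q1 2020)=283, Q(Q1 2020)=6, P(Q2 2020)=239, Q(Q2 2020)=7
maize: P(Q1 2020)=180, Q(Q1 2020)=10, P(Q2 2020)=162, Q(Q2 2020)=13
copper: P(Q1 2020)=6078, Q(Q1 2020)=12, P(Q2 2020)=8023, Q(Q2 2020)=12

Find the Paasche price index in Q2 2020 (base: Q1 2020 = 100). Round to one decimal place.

128.8

Paasche price index uses current-period quantities as weights.
ΣP(Q2 2020)·Q(Q2 2020) = 259×4 + 239×7 + 162×13 + 8023×12 = 1036 + 1673 + 2106 + 96276 = 101091
ΣP(Q1 2020)·Q(Q2 2020) = 307×4 + 283×7 + 180×13 + 6078×12 = 1228 + 1981 + 2340 + 72936 = 78485
Index = 101091 / 78485 × 100 = 128.8030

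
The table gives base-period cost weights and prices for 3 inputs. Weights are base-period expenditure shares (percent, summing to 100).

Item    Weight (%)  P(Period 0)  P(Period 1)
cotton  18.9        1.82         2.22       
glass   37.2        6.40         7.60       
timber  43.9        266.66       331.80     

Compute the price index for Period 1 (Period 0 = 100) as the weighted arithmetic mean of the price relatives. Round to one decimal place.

cotton: 18.9 × (2.22/1.82) = 18.9 × 1.219780 = 23.0538
glass: 37.2 × (7.60/6.40) = 37.2 × 1.187500 = 44.1750
timber: 43.9 × (331.80/266.66) = 43.9 × 1.244281 = 54.6239
Index = Σ wᵢ·(p₁ᵢ/p₀ᵢ) = 23.0538 + 44.1750 + 54.6239 = 121.8528

121.9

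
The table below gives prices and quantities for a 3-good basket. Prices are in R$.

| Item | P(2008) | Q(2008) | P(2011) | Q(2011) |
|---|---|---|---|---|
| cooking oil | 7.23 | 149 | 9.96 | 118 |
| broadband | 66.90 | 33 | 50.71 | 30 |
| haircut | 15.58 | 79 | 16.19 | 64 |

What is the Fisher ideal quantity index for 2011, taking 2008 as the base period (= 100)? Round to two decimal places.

Laspeyres component (base-period weights):
ΣP(2008)Q(2011) = 7.23×118 + 66.90×30 + 15.58×64 = 853.14 + 2007 + 997.12 = 3857.26
ΣP(2008)Q(2008) = 7.23×149 + 66.90×33 + 15.58×79 = 1077.27 + 2207.7 + 1230.82 = 4515.79
L = 3857.26 / 4515.79 × 100 = 85.4172
Paasche component (current-period weights):
ΣP(2011)Q(2011) = 9.96×118 + 50.71×30 + 16.19×64 = 1175.28 + 1521.3 + 1036.16 = 3732.74
ΣP(2011)Q(2008) = 9.96×149 + 50.71×33 + 16.19×79 = 1484.04 + 1673.43 + 1279.01 = 4436.48
P = 3732.74 / 4436.48 × 100 = 84.1374
Fisher = √(L × P) = √(85.4172 × 84.1374) = 84.7749

84.77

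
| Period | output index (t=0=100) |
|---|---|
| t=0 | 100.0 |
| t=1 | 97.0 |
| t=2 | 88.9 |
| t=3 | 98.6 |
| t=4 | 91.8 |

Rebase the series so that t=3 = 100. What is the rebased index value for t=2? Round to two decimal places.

90.16

Rebased(t=2) = 88.9 / 98.6 × 100 = 90.1623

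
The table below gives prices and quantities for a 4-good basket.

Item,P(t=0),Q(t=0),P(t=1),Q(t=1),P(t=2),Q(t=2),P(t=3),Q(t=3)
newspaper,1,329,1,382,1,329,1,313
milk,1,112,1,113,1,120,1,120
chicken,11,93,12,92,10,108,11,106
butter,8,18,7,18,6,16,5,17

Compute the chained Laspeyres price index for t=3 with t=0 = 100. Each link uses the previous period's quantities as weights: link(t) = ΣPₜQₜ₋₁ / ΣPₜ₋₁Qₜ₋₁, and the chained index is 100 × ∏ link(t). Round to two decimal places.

97.64

Link t=0→t=1:
ΣP(t=1)Q(t=0) = 1×329 + 1×112 + 12×93 + 7×18 = 329 + 112 + 1116 + 126 = 1683
ΣP(t=0)Q(t=0) = 1×329 + 1×112 + 11×93 + 8×18 = 329 + 112 + 1023 + 144 = 1608
link = 1683/1608 = 1.046642
Link t=1→t=2:
ΣP(t=2)Q(t=1) = 1×382 + 1×113 + 10×92 + 6×18 = 382 + 113 + 920 + 108 = 1523
ΣP(t=1)Q(t=1) = 1×382 + 1×113 + 12×92 + 7×18 = 382 + 113 + 1104 + 126 = 1725
link = 1523/1725 = 0.882899
Link t=2→t=3:
ΣP(t=3)Q(t=2) = 1×329 + 1×120 + 11×108 + 5×16 = 329 + 120 + 1188 + 80 = 1717
ΣP(t=2)Q(t=2) = 1×329 + 1×120 + 10×108 + 6×16 = 329 + 120 + 1080 + 96 = 1625
link = 1717/1625 = 1.056615
Chained index = 100 × 1.046642 × 0.882899 × 1.056615 = 97.6396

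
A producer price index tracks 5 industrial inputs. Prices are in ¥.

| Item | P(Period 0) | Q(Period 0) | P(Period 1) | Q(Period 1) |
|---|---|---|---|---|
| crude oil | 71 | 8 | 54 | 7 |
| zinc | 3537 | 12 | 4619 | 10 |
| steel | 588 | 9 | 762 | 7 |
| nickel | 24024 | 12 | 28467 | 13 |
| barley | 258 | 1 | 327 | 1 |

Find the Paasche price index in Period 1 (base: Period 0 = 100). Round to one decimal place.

Paasche price index uses current-period quantities as weights.
ΣP(Period 1)·Q(Period 1) = 54×7 + 4619×10 + 762×7 + 28467×13 + 327×1 = 378 + 46190 + 5334 + 370071 + 327 = 422300
ΣP(Period 0)·Q(Period 1) = 71×7 + 3537×10 + 588×7 + 24024×13 + 258×1 = 497 + 35370 + 4116 + 312312 + 258 = 352553
Index = 422300 / 352553 × 100 = 119.7834

119.8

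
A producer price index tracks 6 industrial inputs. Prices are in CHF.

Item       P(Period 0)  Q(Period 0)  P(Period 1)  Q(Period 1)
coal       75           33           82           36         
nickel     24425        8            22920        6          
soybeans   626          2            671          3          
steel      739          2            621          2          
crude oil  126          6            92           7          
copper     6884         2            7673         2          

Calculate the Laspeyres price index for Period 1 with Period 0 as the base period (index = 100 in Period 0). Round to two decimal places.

95.08

Laspeyres price index uses base-period quantities as weights.
ΣP(Period 1)·Q(Period 0) = 82×33 + 22920×8 + 671×2 + 621×2 + 92×6 + 7673×2 = 2706 + 183360 + 1342 + 1242 + 552 + 15346 = 204548
ΣP(Period 0)·Q(Period 0) = 75×33 + 24425×8 + 626×2 + 739×2 + 126×6 + 6884×2 = 2475 + 195400 + 1252 + 1478 + 756 + 13768 = 215129
Index = 204548 / 215129 × 100 = 95.0816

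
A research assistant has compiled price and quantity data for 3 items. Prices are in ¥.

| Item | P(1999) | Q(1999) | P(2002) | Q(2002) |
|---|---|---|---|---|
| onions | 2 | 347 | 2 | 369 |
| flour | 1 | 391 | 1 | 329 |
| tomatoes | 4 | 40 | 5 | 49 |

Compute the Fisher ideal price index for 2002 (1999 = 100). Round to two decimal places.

Laspeyres component (base-period weights):
ΣP(2002)Q(1999) = 2×347 + 1×391 + 5×40 = 694 + 391 + 200 = 1285
ΣP(1999)Q(1999) = 2×347 + 1×391 + 4×40 = 694 + 391 + 160 = 1245
L = 1285 / 1245 × 100 = 103.2129
Paasche component (current-period weights):
ΣP(2002)Q(2002) = 2×369 + 1×329 + 5×49 = 738 + 329 + 245 = 1312
ΣP(1999)Q(2002) = 2×369 + 1×329 + 4×49 = 738 + 329 + 196 = 1263
P = 1312 / 1263 × 100 = 103.8797
Fisher = √(L × P) = √(103.2129 × 103.8797) = 103.5457

103.55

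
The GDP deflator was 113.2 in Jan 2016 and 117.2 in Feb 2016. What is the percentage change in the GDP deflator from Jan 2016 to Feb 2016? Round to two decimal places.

Change = (117.2 − 113.2) / 113.2 × 100
       = 4.0 / 113.2 × 100 = 3.5336%

3.53%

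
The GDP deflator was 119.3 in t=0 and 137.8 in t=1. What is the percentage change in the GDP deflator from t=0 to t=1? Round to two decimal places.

Change = (137.8 − 119.3) / 119.3 × 100
       = 18.5 / 119.3 × 100 = 15.5071%

15.51%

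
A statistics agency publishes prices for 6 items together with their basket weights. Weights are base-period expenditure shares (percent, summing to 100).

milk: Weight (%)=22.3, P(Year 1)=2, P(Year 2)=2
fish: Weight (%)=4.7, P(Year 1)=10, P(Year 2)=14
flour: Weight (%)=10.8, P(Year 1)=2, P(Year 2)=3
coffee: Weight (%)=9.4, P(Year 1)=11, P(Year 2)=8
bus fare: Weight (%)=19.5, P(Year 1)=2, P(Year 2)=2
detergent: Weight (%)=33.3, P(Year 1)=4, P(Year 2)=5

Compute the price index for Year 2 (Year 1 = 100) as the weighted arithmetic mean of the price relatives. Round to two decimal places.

113.04

milk: 22.3 × (2/2) = 22.3 × 1.000000 = 22.3000
fish: 4.7 × (14/10) = 4.7 × 1.400000 = 6.5800
flour: 10.8 × (3/2) = 10.8 × 1.500000 = 16.2000
coffee: 9.4 × (8/11) = 9.4 × 0.727273 = 6.8364
bus fare: 19.5 × (2/2) = 19.5 × 1.000000 = 19.5000
detergent: 33.3 × (5/4) = 33.3 × 1.250000 = 41.6250
Index = Σ wᵢ·(p₁ᵢ/p₀ᵢ) = 22.3000 + 6.5800 + 16.2000 + 6.8364 + 19.5000 + 41.6250 = 113.0414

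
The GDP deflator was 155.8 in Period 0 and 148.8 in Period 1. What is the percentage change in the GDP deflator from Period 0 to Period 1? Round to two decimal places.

Change = (148.8 − 155.8) / 155.8 × 100
       = -7.0 / 155.8 × 100 = -4.4929%

-4.49%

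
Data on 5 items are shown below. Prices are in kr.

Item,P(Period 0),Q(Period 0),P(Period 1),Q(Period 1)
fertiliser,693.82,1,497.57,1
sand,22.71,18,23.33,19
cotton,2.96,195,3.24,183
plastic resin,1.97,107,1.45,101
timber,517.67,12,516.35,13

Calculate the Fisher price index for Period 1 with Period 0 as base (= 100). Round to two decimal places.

97.57

Laspeyres component (base-period weights):
ΣP(Period 1)Q(Period 0) = 497.57×1 + 23.33×18 + 3.24×195 + 1.45×107 + 516.35×12 = 497.57 + 419.94 + 631.8 + 155.15 + 6196.2 = 7900.66
ΣP(Period 0)Q(Period 0) = 693.82×1 + 22.71×18 + 2.96×195 + 1.97×107 + 517.67×12 = 693.82 + 408.78 + 577.2 + 210.79 + 6212.04 = 8102.63
L = 7900.66 / 8102.63 × 100 = 97.5074
Paasche component (current-period weights):
ΣP(Period 1)Q(Period 1) = 497.57×1 + 23.33×19 + 3.24×183 + 1.45×101 + 516.35×13 = 497.57 + 443.27 + 592.92 + 146.45 + 6712.55 = 8392.76
ΣP(Period 0)Q(Period 1) = 693.82×1 + 22.71×19 + 2.96×183 + 1.97×101 + 517.67×13 = 693.82 + 431.49 + 541.68 + 198.97 + 6729.71 = 8595.67
P = 8392.76 / 8595.67 × 100 = 97.6394
Fisher = √(L × P) = √(97.5074 × 97.6394) = 97.5734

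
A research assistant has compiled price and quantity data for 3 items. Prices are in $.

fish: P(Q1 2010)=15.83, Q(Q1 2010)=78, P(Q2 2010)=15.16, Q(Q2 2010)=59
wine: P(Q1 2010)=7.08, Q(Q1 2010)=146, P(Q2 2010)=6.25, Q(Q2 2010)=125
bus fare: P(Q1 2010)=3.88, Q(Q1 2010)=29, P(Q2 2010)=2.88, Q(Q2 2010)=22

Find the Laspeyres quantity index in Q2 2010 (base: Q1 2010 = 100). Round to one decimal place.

Laspeyres quantity index uses base-period prices as weights.
ΣP(Q1 2010)·Q(Q2 2010) = 15.83×59 + 7.08×125 + 3.88×22 = 933.97 + 885 + 85.36 = 1904.33
ΣP(Q1 2010)·Q(Q1 2010) = 15.83×78 + 7.08×146 + 3.88×29 = 1234.74 + 1033.68 + 112.52 = 2380.94
Index = 1904.33 / 2380.94 × 100 = 79.9823

80.0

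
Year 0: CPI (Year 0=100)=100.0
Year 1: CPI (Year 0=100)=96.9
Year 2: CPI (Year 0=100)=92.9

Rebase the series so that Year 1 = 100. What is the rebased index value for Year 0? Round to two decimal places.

103.20

Rebased(Year 0) = 100.0 / 96.9 × 100 = 103.1992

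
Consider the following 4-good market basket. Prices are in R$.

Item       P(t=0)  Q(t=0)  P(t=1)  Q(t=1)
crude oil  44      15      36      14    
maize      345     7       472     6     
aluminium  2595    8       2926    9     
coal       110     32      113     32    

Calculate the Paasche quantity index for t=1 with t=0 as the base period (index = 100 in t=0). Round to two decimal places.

107.83

Paasche quantity index uses current-period prices as weights.
ΣP(t=1)·Q(t=1) = 36×14 + 472×6 + 2926×9 + 113×32 = 504 + 2832 + 26334 + 3616 = 33286
ΣP(t=1)·Q(t=0) = 36×15 + 472×7 + 2926×8 + 113×32 = 540 + 3304 + 23408 + 3616 = 30868
Index = 33286 / 30868 × 100 = 107.8334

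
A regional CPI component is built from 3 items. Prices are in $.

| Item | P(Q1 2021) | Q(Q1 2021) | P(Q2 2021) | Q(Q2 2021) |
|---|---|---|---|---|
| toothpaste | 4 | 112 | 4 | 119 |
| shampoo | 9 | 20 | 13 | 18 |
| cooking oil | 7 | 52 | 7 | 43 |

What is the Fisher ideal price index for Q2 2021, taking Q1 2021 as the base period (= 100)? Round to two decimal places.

Laspeyres component (base-period weights):
ΣP(Q2 2021)Q(Q1 2021) = 4×112 + 13×20 + 7×52 = 448 + 260 + 364 = 1072
ΣP(Q1 2021)Q(Q1 2021) = 4×112 + 9×20 + 7×52 = 448 + 180 + 364 = 992
L = 1072 / 992 × 100 = 108.0645
Paasche component (current-period weights):
ΣP(Q2 2021)Q(Q2 2021) = 4×119 + 13×18 + 7×43 = 476 + 234 + 301 = 1011
ΣP(Q1 2021)Q(Q2 2021) = 4×119 + 9×18 + 7×43 = 476 + 162 + 301 = 939
P = 1011 / 939 × 100 = 107.6677
Fisher = √(L × P) = √(108.0645 × 107.6677) = 107.8659

107.87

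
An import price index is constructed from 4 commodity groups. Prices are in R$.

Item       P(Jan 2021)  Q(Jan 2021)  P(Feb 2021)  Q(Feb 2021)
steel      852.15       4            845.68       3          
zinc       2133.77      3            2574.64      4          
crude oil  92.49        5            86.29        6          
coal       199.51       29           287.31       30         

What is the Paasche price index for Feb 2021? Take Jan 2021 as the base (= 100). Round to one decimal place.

Paasche price index uses current-period quantities as weights.
ΣP(Feb 2021)·Q(Feb 2021) = 845.68×3 + 2574.64×4 + 86.29×6 + 287.31×30 = 2537.04 + 10298.56 + 517.74 + 8619.3 = 21972.64
ΣP(Jan 2021)·Q(Feb 2021) = 852.15×3 + 2133.77×4 + 92.49×6 + 199.51×30 = 2556.45 + 8535.08 + 554.94 + 5985.3 = 17631.77
Index = 21972.64 / 17631.77 × 100 = 124.6196

124.6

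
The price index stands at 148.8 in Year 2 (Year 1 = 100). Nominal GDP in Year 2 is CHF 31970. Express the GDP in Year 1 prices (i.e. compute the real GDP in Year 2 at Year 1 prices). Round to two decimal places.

21485.22

Real = Nominal ÷ (Index/100) = 31970 ÷ (148.8/100)
     = 31970 ÷ 1.488 = 21485.2151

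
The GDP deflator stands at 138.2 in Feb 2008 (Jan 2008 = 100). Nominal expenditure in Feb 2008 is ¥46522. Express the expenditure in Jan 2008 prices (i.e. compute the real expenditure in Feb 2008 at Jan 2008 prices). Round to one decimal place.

33662.8

Real = Nominal ÷ (Index/100) = 46522 ÷ (138.2/100)
     = 46522 ÷ 1.382 = 33662.8075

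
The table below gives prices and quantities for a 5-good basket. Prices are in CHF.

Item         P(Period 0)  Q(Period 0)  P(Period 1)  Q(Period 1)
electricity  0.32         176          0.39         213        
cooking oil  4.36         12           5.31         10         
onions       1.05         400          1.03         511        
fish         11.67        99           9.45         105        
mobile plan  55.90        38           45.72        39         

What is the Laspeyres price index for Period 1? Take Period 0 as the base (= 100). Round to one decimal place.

84.5

Laspeyres price index uses base-period quantities as weights.
ΣP(Period 1)·Q(Period 0) = 0.39×176 + 5.31×12 + 1.03×400 + 9.45×99 + 45.72×38 = 68.64 + 63.72 + 412 + 935.55 + 1737.36 = 3217.27
ΣP(Period 0)·Q(Period 0) = 0.32×176 + 4.36×12 + 1.05×400 + 11.67×99 + 55.90×38 = 56.32 + 52.32 + 420 + 1155.33 + 2124.2 = 3808.17
Index = 3217.27 / 3808.17 × 100 = 84.4834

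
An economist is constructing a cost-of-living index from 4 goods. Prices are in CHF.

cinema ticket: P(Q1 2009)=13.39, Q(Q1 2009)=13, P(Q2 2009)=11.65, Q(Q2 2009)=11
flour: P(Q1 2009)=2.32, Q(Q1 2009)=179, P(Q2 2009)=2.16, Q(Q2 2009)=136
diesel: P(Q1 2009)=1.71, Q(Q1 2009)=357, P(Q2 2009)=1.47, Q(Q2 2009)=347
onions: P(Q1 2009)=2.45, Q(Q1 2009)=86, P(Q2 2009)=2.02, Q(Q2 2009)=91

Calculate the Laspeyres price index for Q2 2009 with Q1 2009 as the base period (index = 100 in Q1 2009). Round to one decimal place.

87.7

Laspeyres price index uses base-period quantities as weights.
ΣP(Q2 2009)·Q(Q1 2009) = 11.65×13 + 2.16×179 + 1.47×357 + 2.02×86 = 151.45 + 386.64 + 524.79 + 173.72 = 1236.6
ΣP(Q1 2009)·Q(Q1 2009) = 13.39×13 + 2.32×179 + 1.71×357 + 2.45×86 = 174.07 + 415.28 + 610.47 + 210.7 = 1410.52
Index = 1236.6 / 1410.52 × 100 = 87.6698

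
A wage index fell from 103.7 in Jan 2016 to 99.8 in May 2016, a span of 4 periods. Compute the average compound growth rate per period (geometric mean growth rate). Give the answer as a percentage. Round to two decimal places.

Growth factor = (99.8/103.7)^(1/4) = (0.962392)^(1/4) = 0.990462
Growth rate = 0.990462 − 1 = -0.009538 = -0.9538%

-0.95%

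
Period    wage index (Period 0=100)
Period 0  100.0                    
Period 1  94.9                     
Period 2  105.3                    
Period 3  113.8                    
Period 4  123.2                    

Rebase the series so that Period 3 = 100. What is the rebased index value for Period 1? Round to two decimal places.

83.39

Rebased(Period 1) = 94.9 / 113.8 × 100 = 83.3919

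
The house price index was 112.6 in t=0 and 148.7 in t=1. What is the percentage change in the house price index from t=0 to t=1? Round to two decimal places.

32.06%

Change = (148.7 − 112.6) / 112.6 × 100
       = 36.1 / 112.6 × 100 = 32.0604%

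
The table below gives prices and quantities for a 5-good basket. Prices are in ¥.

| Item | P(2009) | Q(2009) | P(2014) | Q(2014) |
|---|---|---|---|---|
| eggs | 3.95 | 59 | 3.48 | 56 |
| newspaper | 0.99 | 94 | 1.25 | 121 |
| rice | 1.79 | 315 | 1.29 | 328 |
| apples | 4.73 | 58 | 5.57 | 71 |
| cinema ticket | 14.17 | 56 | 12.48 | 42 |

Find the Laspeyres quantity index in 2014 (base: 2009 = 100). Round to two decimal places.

94.96

Laspeyres quantity index uses base-period prices as weights.
ΣP(2009)·Q(2014) = 3.95×56 + 0.99×121 + 1.79×328 + 4.73×71 + 14.17×42 = 221.2 + 119.79 + 587.12 + 335.83 + 595.14 = 1859.08
ΣP(2009)·Q(2009) = 3.95×59 + 0.99×94 + 1.79×315 + 4.73×58 + 14.17×56 = 233.05 + 93.06 + 563.85 + 274.34 + 793.52 = 1957.82
Index = 1859.08 / 1957.82 × 100 = 94.9566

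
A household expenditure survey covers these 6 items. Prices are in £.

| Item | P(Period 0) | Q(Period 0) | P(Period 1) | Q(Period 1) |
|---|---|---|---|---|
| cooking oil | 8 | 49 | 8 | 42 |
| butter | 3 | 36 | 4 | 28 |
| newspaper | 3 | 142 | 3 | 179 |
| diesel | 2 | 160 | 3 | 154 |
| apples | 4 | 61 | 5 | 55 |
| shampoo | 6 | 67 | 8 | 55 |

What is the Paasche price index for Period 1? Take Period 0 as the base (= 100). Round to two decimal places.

119.12

Paasche price index uses current-period quantities as weights.
ΣP(Period 1)·Q(Period 1) = 8×42 + 4×28 + 3×179 + 3×154 + 5×55 + 8×55 = 336 + 112 + 537 + 462 + 275 + 440 = 2162
ΣP(Period 0)·Q(Period 1) = 8×42 + 3×28 + 3×179 + 2×154 + 4×55 + 6×55 = 336 + 84 + 537 + 308 + 220 + 330 = 1815
Index = 2162 / 1815 × 100 = 119.1185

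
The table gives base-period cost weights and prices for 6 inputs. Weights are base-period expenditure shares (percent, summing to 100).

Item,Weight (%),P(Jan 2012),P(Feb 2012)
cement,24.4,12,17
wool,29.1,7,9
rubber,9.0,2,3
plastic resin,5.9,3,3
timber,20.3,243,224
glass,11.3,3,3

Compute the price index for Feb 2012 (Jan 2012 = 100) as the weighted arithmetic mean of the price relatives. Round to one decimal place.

121.4

cement: 24.4 × (17/12) = 24.4 × 1.416667 = 34.5667
wool: 29.1 × (9/7) = 29.1 × 1.285714 = 37.4143
rubber: 9.0 × (3/2) = 9.0 × 1.500000 = 13.5000
plastic resin: 5.9 × (3/3) = 5.9 × 1.000000 = 5.9000
timber: 20.3 × (224/243) = 20.3 × 0.921811 = 18.7128
glass: 11.3 × (3/3) = 11.3 × 1.000000 = 11.3000
Index = Σ wᵢ·(p₁ᵢ/p₀ᵢ) = 34.5667 + 37.4143 + 13.5000 + 5.9000 + 18.7128 + 11.3000 = 121.3937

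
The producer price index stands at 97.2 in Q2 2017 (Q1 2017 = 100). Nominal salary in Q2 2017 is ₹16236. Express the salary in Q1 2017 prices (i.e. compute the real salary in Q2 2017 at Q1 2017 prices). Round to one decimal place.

16703.7

Real = Nominal ÷ (Index/100) = 16236 ÷ (97.2/100)
     = 16236 ÷ 0.972 = 16703.7037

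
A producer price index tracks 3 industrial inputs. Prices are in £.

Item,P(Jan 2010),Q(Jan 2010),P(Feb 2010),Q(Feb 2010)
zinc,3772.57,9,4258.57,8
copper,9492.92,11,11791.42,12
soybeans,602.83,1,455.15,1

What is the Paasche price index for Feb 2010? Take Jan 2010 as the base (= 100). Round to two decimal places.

121.65

Paasche price index uses current-period quantities as weights.
ΣP(Feb 2010)·Q(Feb 2010) = 4258.57×8 + 11791.42×12 + 455.15×1 = 34068.56 + 141497.04 + 455.15 = 176020.75
ΣP(Jan 2010)·Q(Feb 2010) = 3772.57×8 + 9492.92×12 + 602.83×1 = 30180.56 + 113915.04 + 602.83 = 144698.43
Index = 176020.75 / 144698.43 × 100 = 121.6466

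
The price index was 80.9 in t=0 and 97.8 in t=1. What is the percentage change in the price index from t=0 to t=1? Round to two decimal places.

20.89%

Change = (97.8 − 80.9) / 80.9 × 100
       = 16.9 / 80.9 × 100 = 20.8900%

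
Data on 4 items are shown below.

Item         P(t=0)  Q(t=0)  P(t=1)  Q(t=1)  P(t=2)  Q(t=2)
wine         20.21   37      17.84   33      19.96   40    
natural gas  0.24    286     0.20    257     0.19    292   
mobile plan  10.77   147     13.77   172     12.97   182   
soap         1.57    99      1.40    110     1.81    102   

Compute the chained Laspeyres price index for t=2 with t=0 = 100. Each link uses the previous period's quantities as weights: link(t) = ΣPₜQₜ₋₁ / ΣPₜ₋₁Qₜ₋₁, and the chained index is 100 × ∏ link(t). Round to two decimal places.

Link t=0→t=1:
ΣP(t=1)Q(t=0) = 17.84×37 + 0.20×286 + 13.77×147 + 1.40×99 = 660.08 + 57.2 + 2024.19 + 138.6 = 2880.07
ΣP(t=0)Q(t=0) = 20.21×37 + 0.24×286 + 10.77×147 + 1.57×99 = 747.77 + 68.64 + 1583.19 + 155.43 = 2555.03
link = 2880.07/2555.03 = 1.127216
Link t=1→t=2:
ΣP(t=2)Q(t=1) = 19.96×33 + 0.19×257 + 12.97×172 + 1.81×110 = 658.68 + 48.83 + 2230.84 + 199.1 = 3137.45
ΣP(t=1)Q(t=1) = 17.84×33 + 0.20×257 + 13.77×172 + 1.40×110 = 588.72 + 51.4 + 2368.44 + 154 = 3162.56
link = 3137.45/3162.56 = 0.992060
Chained index = 100 × 1.127216 × 0.992060 = 111.8266

111.83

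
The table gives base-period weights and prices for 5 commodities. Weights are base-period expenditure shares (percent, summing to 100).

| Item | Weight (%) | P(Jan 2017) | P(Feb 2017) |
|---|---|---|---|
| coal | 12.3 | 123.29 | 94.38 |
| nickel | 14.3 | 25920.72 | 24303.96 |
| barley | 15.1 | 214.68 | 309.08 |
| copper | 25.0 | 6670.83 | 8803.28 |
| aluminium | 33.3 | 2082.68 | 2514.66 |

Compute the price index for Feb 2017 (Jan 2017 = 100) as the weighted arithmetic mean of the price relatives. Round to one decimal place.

coal: 12.3 × (94.38/123.29) = 12.3 × 0.765512 = 9.4158
nickel: 14.3 × (24303.96/25920.72) = 14.3 × 0.937627 = 13.4081
barley: 15.1 × (309.08/214.68) = 15.1 × 1.439724 = 21.7398
copper: 25.0 × (8803.28/6670.83) = 25.0 × 1.319668 = 32.9917
aluminium: 33.3 × (2514.66/2082.68) = 33.3 × 1.207415 = 40.2069
Index = Σ wᵢ·(p₁ᵢ/p₀ᵢ) = 9.4158 + 13.4081 + 21.7398 + 32.9917 + 40.2069 = 117.7623

117.8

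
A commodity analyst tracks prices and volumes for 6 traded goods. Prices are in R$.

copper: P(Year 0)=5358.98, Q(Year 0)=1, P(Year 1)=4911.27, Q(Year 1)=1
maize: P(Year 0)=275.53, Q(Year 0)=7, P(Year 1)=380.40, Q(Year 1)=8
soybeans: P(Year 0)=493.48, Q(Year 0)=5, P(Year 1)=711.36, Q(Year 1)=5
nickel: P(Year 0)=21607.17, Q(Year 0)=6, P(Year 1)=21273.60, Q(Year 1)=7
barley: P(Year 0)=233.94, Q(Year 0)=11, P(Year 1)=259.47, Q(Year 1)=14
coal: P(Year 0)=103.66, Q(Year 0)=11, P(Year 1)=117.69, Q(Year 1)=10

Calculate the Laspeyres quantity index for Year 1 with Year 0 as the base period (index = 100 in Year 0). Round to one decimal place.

115.7

Laspeyres quantity index uses base-period prices as weights.
ΣP(Year 0)·Q(Year 1) = 5358.98×1 + 275.53×8 + 493.48×5 + 21607.17×7 + 233.94×14 + 103.66×10 = 5358.98 + 2204.24 + 2467.4 + 151250.19 + 3275.16 + 1036.6 = 165592.57
ΣP(Year 0)·Q(Year 0) = 5358.98×1 + 275.53×7 + 493.48×5 + 21607.17×6 + 233.94×11 + 103.66×11 = 5358.98 + 1928.71 + 2467.4 + 129643.02 + 2573.34 + 1140.26 = 143111.71
Index = 165592.57 / 143111.71 × 100 = 115.7086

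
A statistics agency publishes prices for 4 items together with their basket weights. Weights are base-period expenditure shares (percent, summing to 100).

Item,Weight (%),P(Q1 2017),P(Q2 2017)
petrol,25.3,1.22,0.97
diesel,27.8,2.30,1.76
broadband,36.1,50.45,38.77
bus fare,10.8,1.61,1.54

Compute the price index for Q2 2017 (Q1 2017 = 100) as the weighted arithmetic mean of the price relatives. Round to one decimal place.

79.5

petrol: 25.3 × (0.97/1.22) = 25.3 × 0.795082 = 20.1156
diesel: 27.8 × (1.76/2.30) = 27.8 × 0.765217 = 21.2730
broadband: 36.1 × (38.77/50.45) = 36.1 × 0.768484 = 27.7423
bus fare: 10.8 × (1.54/1.61) = 10.8 × 0.956522 = 10.3304
Index = Σ wᵢ·(p₁ᵢ/p₀ᵢ) = 20.1156 + 21.2730 + 27.7423 + 10.3304 = 79.4613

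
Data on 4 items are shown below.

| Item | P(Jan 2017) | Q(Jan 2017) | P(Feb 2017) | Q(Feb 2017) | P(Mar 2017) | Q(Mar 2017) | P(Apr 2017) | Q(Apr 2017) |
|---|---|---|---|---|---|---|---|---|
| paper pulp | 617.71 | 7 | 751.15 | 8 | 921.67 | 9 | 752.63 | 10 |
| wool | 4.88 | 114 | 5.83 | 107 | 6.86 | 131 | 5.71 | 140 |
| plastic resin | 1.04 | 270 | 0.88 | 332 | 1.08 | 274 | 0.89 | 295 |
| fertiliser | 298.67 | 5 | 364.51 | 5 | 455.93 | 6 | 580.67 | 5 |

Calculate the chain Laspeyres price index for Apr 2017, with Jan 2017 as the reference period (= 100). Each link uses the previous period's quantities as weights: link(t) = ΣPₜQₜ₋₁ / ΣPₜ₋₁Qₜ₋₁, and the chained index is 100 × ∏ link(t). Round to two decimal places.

Link Jan 2017→Feb 2017:
ΣP(Feb 2017)Q(Jan 2017) = 751.15×7 + 5.83×114 + 0.88×270 + 364.51×5 = 5258.05 + 664.62 + 237.6 + 1822.55 = 7982.82
ΣP(Jan 2017)Q(Jan 2017) = 617.71×7 + 4.88×114 + 1.04×270 + 298.67×5 = 4323.97 + 556.32 + 280.8 + 1493.35 = 6654.44
link = 7982.82/6654.44 = 1.199623
Link Feb 2017→Mar 2017:
ΣP(Mar 2017)Q(Feb 2017) = 921.67×8 + 6.86×107 + 1.08×332 + 455.93×5 = 7373.36 + 734.02 + 358.56 + 2279.65 = 10745.59
ΣP(Feb 2017)Q(Feb 2017) = 751.15×8 + 5.83×107 + 0.88×332 + 364.51×5 = 6009.2 + 623.81 + 292.16 + 1822.55 = 8747.72
link = 10745.59/8747.72 = 1.228388
Link Mar 2017→Apr 2017:
ΣP(Apr 2017)Q(Mar 2017) = 752.63×9 + 5.71×131 + 0.89×274 + 580.67×6 = 6773.67 + 748.01 + 243.86 + 3484.02 = 11249.56
ΣP(Mar 2017)Q(Mar 2017) = 921.67×9 + 6.86×131 + 1.08×274 + 455.93×6 = 8295.03 + 898.66 + 295.92 + 2735.58 = 12225.19
link = 11249.56/12225.19 = 0.920195
Chained index = 100 × 1.199623 × 1.228388 × 0.920195 = 135.6001

135.60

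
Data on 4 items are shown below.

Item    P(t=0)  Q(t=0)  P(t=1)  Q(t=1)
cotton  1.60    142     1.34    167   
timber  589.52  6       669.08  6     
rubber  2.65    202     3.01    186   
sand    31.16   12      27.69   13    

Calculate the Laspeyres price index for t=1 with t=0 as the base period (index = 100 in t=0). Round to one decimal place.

Laspeyres price index uses base-period quantities as weights.
ΣP(t=1)·Q(t=0) = 1.34×142 + 669.08×6 + 3.01×202 + 27.69×12 = 190.28 + 4014.48 + 608.02 + 332.28 = 5145.06
ΣP(t=0)·Q(t=0) = 1.60×142 + 589.52×6 + 2.65×202 + 31.16×12 = 227.2 + 3537.12 + 535.3 + 373.92 = 4673.54
Index = 5145.06 / 4673.54 × 100 = 110.0891

110.1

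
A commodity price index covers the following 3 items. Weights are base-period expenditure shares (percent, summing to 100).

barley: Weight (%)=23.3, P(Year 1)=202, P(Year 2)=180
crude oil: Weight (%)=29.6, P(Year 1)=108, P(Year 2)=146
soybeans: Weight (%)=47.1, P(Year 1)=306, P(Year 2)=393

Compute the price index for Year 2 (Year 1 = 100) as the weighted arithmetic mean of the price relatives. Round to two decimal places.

121.27

barley: 23.3 × (180/202) = 23.3 × 0.891089 = 20.7624
crude oil: 29.6 × (146/108) = 29.6 × 1.351852 = 40.0148
soybeans: 47.1 × (393/306) = 47.1 × 1.284314 = 60.4912
Index = Σ wᵢ·(p₁ᵢ/p₀ᵢ) = 20.7624 + 40.0148 + 60.4912 = 121.2684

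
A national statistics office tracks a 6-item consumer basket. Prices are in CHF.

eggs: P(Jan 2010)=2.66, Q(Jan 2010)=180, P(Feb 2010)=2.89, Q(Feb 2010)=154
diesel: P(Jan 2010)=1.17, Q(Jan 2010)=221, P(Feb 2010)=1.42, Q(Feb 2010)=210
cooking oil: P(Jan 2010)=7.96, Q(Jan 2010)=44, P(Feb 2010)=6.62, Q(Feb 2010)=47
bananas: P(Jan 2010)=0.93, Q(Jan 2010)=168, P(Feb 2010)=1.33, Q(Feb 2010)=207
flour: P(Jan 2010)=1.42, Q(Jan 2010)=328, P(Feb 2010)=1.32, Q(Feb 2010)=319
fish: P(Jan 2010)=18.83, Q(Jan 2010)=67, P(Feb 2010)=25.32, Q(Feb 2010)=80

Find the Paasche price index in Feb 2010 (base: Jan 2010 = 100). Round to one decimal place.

118.7

Paasche price index uses current-period quantities as weights.
ΣP(Feb 2010)·Q(Feb 2010) = 2.89×154 + 1.42×210 + 6.62×47 + 1.33×207 + 1.32×319 + 25.32×80 = 445.06 + 298.2 + 311.14 + 275.31 + 421.08 + 2025.6 = 3776.39
ΣP(Jan 2010)·Q(Feb 2010) = 2.66×154 + 1.17×210 + 7.96×47 + 0.93×207 + 1.42×319 + 18.83×80 = 409.64 + 245.7 + 374.12 + 192.51 + 452.98 + 1506.4 = 3181.35
Index = 3776.39 / 3181.35 × 100 = 118.7040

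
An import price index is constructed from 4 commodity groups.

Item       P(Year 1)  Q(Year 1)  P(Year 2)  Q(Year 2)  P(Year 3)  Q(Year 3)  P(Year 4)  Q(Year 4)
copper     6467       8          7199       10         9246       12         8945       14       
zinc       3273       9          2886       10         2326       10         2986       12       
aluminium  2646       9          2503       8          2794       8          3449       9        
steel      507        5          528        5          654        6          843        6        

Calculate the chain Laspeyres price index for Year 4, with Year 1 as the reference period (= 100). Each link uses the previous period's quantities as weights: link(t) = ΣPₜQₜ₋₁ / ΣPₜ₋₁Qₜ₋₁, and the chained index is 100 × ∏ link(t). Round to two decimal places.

Link Year 1→Year 2:
ΣP(Year 2)Q(Year 1) = 7199×8 + 2886×9 + 2503×9 + 528×5 = 57592 + 25974 + 22527 + 2640 = 108733
ΣP(Year 1)Q(Year 1) = 6467×8 + 3273×9 + 2646×9 + 507×5 = 51736 + 29457 + 23814 + 2535 = 107542
link = 108733/107542 = 1.011075
Link Year 2→Year 3:
ΣP(Year 3)Q(Year 2) = 9246×10 + 2326×10 + 2794×8 + 654×5 = 92460 + 23260 + 22352 + 3270 = 141342
ΣP(Year 2)Q(Year 2) = 7199×10 + 2886×10 + 2503×8 + 528×5 = 71990 + 28860 + 20024 + 2640 = 123514
link = 141342/123514 = 1.144340
Link Year 3→Year 4:
ΣP(Year 4)Q(Year 3) = 8945×12 + 2986×10 + 3449×8 + 843×6 = 107340 + 29860 + 27592 + 5058 = 169850
ΣP(Year 3)Q(Year 3) = 9246×12 + 2326×10 + 2794×8 + 654×6 = 110952 + 23260 + 22352 + 3924 = 160488
link = 169850/160488 = 1.058335
Chained index = 100 × 1.011075 × 1.144340 × 1.058335 = 122.4507

122.45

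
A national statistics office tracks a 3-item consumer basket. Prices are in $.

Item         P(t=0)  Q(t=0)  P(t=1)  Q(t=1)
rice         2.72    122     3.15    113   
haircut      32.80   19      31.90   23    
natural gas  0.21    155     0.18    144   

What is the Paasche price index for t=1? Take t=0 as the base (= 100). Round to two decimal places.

102.16

Paasche price index uses current-period quantities as weights.
ΣP(t=1)·Q(t=1) = 3.15×113 + 31.90×23 + 0.18×144 = 355.95 + 733.7 + 25.92 = 1115.57
ΣP(t=0)·Q(t=1) = 2.72×113 + 32.80×23 + 0.21×144 = 307.36 + 754.4 + 30.24 = 1092
Index = 1115.57 / 1092 × 100 = 102.1584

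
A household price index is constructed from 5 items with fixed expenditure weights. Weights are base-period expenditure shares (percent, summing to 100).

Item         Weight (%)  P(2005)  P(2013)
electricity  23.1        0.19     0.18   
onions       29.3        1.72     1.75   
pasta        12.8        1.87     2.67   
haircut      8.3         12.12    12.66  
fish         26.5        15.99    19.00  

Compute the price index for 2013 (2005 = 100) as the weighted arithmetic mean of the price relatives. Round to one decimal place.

electricity: 23.1 × (0.18/0.19) = 23.1 × 0.947368 = 21.8842
onions: 29.3 × (1.75/1.72) = 29.3 × 1.017442 = 29.8110
pasta: 12.8 × (2.67/1.87) = 12.8 × 1.427807 = 18.2759
haircut: 8.3 × (12.66/12.12) = 8.3 × 1.044554 = 8.6698
fish: 26.5 × (19.00/15.99) = 26.5 × 1.188243 = 31.4884
Index = Σ wᵢ·(p₁ᵢ/p₀ᵢ) = 21.8842 + 29.8110 + 18.2759 + 8.6698 + 31.4884 = 110.1294

110.1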